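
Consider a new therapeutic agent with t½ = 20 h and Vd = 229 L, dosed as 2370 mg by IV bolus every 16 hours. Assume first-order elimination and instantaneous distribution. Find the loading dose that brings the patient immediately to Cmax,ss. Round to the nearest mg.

f = (1/2)^(16/20) ≈ 0.574349; accumulation ratio R = 1/(1−f) ≈ 2.34934.
Loading dose to hit Cmax,ss on first dose: D_load = D_maint·R ≈ 2370 × 2.34934 ≈ 5567.94 mg.

5568 mg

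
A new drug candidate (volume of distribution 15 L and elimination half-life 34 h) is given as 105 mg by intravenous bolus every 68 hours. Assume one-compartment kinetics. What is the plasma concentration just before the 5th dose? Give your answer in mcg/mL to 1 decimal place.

2.3 mcg/mL

f = (1/2)^(τ/t½) = (1/2)^(68/34) ≈ 0.2500.
C₀ = D/Vd = 105/15 ≈ 7.000 mcg/mL.
Before the 5th dose, 4 doses have been given. Superposition: Cmin = C₀·(f + f² + … + f^4).
≈ 7.000 × (0.2500 + 0.0625 + 0.0156 + 0.0039) ≈ 7.000 × 0.3320 ≈ 2.324 mcg/mL.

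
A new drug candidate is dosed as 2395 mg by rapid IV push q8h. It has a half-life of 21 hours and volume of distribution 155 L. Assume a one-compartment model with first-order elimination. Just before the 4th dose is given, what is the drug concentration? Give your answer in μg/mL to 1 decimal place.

28.0 μg/mL

f = (1/2)^(τ/t½) = (1/2)^(8/21) ≈ 0.7679.
C₀ = D/Vd = 2395/155 ≈ 15.452 μg/mL.
Before the 4th dose, 3 doses have been given. Superposition: Cmin = C₀·(f + f² + … + f^3).
≈ 15.452 × (0.7679 + 0.5897 + 0.4528) ≈ 15.452 × 1.8104 ≈ 27.974 μg/mL.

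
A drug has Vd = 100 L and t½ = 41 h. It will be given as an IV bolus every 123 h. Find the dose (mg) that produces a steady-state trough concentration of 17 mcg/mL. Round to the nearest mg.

τ/t½ = 123/41 ≈ 3, so f = (1/2)^(123/41) ≈ 0.125000.
Cmin,ss = (D/Vd)·f/(1−f), so D = Cmin,ss·Vd·(1−f)/f.
D = 17 × 100 × (1−f)/f ≈ 17 × 100 × 7.00000 ≈ 11900.00 mg.

11900 mg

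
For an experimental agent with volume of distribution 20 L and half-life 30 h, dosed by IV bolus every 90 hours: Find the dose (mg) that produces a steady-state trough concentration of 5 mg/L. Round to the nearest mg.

τ/t½ = 90/30 ≈ 3, so f = (1/2)^(90/30) ≈ 0.125000.
Cmin,ss = (D/Vd)·f/(1−f), so D = Cmin,ss·Vd·(1−f)/f.
D = 5 × 20 × (1−f)/f ≈ 5 × 20 × 7.00000 ≈ 700.00 mg.

700 mg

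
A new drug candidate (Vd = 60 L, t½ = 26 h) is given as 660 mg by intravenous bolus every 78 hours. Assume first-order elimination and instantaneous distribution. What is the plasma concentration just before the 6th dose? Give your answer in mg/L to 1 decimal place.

1.6 mg/L

f = (1/2)^(τ/t½) = (1/2)^(78/26) ≈ 0.1250.
C₀ = D/Vd = 660/60 ≈ 11.000 mg/L.
Before the 6th dose, 5 doses have been given. Superposition: Cmin = C₀·(f + f² + … + f^5).
≈ 11.000 × (0.1250 + 0.0156 + 0.0020 + 0.0002 + 0.0000) ≈ 11.000 × 0.1428 ≈ 1.571 mg/L.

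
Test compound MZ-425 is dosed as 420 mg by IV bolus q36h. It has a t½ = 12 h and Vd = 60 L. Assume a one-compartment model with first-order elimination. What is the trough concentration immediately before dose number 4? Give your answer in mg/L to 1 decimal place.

1.0 mg/L

f = (1/2)^(τ/t½) = (1/2)^(36/12) ≈ 0.1250.
C₀ = D/Vd = 420/60 ≈ 7.000 mg/L.
Before the 4th dose, 3 doses have been given. Superposition: Cmin = C₀·(f + f² + … + f^3).
≈ 7.000 × (0.1250 + 0.0156 + 0.0020) ≈ 7.000 × 0.1426 ≈ 0.998 mg/L.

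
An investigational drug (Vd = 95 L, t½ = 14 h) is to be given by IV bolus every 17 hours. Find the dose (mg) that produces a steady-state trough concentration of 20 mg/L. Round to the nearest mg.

2508 mg

τ/t½ = 17/14 ≈ 1.2143, so f = (1/2)^(17/14) ≈ 0.430986.
Cmin,ss = (D/Vd)·f/(1−f), so D = Cmin,ss·Vd·(1−f)/f.
D = 20 × 95 × (1−f)/f ≈ 20 × 95 × 1.32026 ≈ 2508.49 mg.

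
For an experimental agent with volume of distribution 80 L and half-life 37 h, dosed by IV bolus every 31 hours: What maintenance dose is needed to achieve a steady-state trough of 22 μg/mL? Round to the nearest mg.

τ/t½ = 31/37 ≈ 0.83784, so f = (1/2)^(31/37) ≈ 0.559481.
Cmin,ss = (D/Vd)·f/(1−f), so D = Cmin,ss·Vd·(1−f)/f.
D = 22 × 80 × (1−f)/f ≈ 22 × 80 × 0.78737 ≈ 1385.77 mg.

1386 mg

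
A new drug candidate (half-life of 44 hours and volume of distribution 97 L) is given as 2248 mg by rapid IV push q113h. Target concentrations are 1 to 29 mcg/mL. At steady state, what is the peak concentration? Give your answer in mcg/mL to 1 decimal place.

Over one 113-h interval, 113/44 ≈ 2.5682 half-lives elapse, leaving f ≈ 0.1686 of each dose.
Accumulation ratio R = 1/(1 − f) ≈ 1/0.8314 ≈ 1.2028.
Each bolus raises the concentration by D/Vd = 2248/97 ≈ 23.175 mcg/mL.
Cmax,ss = C₀/(1 − f) ≈ 23.175/0.8314 ≈ 27.875 mcg/mL.
Peak 27.9 mcg/mL vs MTC 29 mcg/mL: below toxic threshold.

27.9 mcg/mL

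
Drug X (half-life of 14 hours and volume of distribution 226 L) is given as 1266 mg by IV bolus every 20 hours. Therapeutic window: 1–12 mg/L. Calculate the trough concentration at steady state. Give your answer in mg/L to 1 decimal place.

3.3 mg/L

k = ln2/t½ = ln2/14 ≈ 0.049511 h⁻¹; fraction remaining f = e^(−kτ) = e^(−0.049511×20) ≈ 0.3715.
Accumulation ratio R = 1/(1 − f) ≈ 1/0.6285 ≈ 1.5911.
Each bolus raises the concentration by D/Vd = 1266/226 ≈ 5.602 mg/L.
Cmax,ss = C₀/(1 − f) ≈ 5.602/0.6285 ≈ 8.913 mg/L.
One interval later, Cmin,ss = Cmax,ss·e^(−kτ) ≈ 8.913 × 0.3715 ≈ 3.311 mg/L.
Trough 3.3 mg/L vs MEC 1 mg/L: adequate.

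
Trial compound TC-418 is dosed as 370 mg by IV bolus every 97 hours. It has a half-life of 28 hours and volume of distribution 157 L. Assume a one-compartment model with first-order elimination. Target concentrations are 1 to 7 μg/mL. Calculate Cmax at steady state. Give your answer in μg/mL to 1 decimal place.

2.6 μg/mL

τ/t½ = 97/28 ≈ 3.4643, so fraction remaining f = (1/2)^(97/28) ≈ 0.0906.
Accumulation ratio R = 1/(1 − f) ≈ 1/0.9094 ≈ 1.0996.
Each bolus raises the concentration by D/Vd = 370/157 ≈ 2.357 μg/mL.
Cmax,ss = C₀/(1 − f) ≈ 2.357/0.9094 ≈ 2.592 μg/mL.
Peak 2.6 μg/mL vs MTC 7 μg/mL: below toxic threshold.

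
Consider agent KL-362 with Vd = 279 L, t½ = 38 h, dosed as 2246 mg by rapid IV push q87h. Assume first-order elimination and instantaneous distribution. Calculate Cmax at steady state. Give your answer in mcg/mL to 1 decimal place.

τ/t½ = 87/38 ≈ 2.2895, so fraction remaining f = (1/2)^(87/38) ≈ 0.2046.
Accumulation ratio R = 1/(1 − f) ≈ 1/0.7954 ≈ 1.2572.
Single-dose peak C₀ = D/Vd = 2246/279 ≈ 8.050 mcg/mL.
Steady-state peak Cmax,ss = C₀·R ≈ 8.050 × 1.2572 ≈ 10.120 mcg/mL.

10.1 mcg/mL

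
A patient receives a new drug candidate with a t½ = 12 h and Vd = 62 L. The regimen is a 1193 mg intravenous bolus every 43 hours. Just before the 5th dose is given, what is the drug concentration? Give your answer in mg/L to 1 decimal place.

1.8 mg/L

f = (1/2)^(τ/t½) = (1/2)^(43/12) ≈ 0.0834.
C₀ = D/Vd = 1193/62 ≈ 19.242 mg/L.
Before the 5th dose, 4 doses have been given. Superposition: Cmin = C₀·(f + f² + … + f^4).
≈ 19.242 × (0.0834 + 0.0070 + 0.0006 + 0.0000) ≈ 19.242 × 0.0910 ≈ 1.751 mg/L.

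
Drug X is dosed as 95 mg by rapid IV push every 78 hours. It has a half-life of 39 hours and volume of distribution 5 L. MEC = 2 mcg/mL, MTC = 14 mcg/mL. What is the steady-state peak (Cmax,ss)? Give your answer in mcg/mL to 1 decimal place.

τ = 78 h = 2 half-lives, so f = (1/2)^2 = 0.25.
Accumulation ratio R = 1/(1 − f) = 1/0.75 = 4/3.
Single-dose peak C₀ = D/Vd = 95/5 = 19 mcg/mL.
Steady-state peak Cmax,ss = C₀·R = 19 × 4/3 ≈ 25.333 mcg/mL.
Peak 25.3 mcg/mL vs MTC 14 mcg/mL: exceeds toxic threshold.

25.3 mcg/mL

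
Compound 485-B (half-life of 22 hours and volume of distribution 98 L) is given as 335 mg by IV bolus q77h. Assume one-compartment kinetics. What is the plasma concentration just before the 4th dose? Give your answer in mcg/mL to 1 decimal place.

0.3 mcg/mL

f = (1/2)^(τ/t½) = (1/2)^(77/22) ≈ 0.0884.
C₀ = D/Vd = 335/98 ≈ 3.418 mcg/mL.
Before the 4th dose, 3 doses have been given. Superposition: Cmin = C₀·(f + f² + … + f^3).
≈ 3.418 × (0.0884 + 0.0078 + 0.0007) ≈ 3.418 × 0.0969 ≈ 0.331 mcg/mL.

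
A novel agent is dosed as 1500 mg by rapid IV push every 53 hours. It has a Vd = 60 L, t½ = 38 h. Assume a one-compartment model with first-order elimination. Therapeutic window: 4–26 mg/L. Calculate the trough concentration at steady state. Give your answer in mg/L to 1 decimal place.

15.3 mg/L

τ/t½ = 53/38 ≈ 1.3947, so fraction remaining f = (1/2)^(53/38) ≈ 0.3803.
Single-dose peak C₀ = D/Vd = 1500/60 ≈ 25.000 mg/L.
Steady-state trough Cmin,ss = C₀·f/(1−f) ≈ 25.000 × 0.3803/0.6197 ≈ 15.342 mg/L.
Trough 15.3 mg/L vs MEC 4 mg/L: adequate.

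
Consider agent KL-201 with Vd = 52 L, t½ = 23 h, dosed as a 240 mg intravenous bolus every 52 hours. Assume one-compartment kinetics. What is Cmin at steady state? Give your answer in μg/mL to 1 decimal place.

1.2 μg/mL

k = ln2/t½ = ln2/23 ≈ 0.030137 h⁻¹; fraction remaining f = e^(−kτ) = e^(−0.030137×52) ≈ 0.2086.
Each bolus raises the concentration by D/Vd = 240/52 ≈ 4.615 μg/mL.
Steady-state trough Cmin,ss = C₀·f/(1−f) ≈ 4.615 × 0.2086/0.7914 ≈ 1.216 μg/mL.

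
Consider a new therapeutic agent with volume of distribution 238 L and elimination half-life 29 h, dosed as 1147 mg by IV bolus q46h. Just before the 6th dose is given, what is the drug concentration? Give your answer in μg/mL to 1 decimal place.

2.4 μg/mL

f = (1/2)^(τ/t½) = (1/2)^(46/29) ≈ 0.3330.
C₀ = D/Vd = 1147/238 ≈ 4.819 μg/mL.
Before the 6th dose, 5 doses have been given. Superposition: Cmin = C₀·(f + f² + … + f^5).
≈ 4.819 × (0.3330 + 0.1109 + 0.0369 + 0.0123 + 0.0041) ≈ 4.819 × 0.4972 ≈ 2.396 μg/mL.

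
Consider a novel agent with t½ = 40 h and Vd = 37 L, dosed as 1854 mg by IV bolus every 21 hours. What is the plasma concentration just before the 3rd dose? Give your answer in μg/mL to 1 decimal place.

f = (1/2)^(τ/t½) = (1/2)^(21/40) ≈ 0.6950.
C₀ = D/Vd = 1854/37 ≈ 50.108 μg/mL.
Before the 3rd dose, 2 doses have been given. Superposition: Cmin = C₀·(f + f²).
≈ 50.108 × (0.6950 + 0.4830) ≈ 50.108 × 1.1780 ≈ 59.027 μg/mL.

59.0 μg/mL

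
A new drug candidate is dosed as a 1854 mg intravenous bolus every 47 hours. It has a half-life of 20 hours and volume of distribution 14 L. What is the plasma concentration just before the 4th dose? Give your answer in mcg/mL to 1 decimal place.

f = (1/2)^(τ/t½) = (1/2)^(47/20) ≈ 0.1961.
C₀ = D/Vd = 1854/14 ≈ 132.429 mcg/mL.
Before the 4th dose, 3 doses have been given. Superposition: Cmin = C₀·(f + f² + … + f^3).
≈ 132.429 × (0.1961 + 0.0385 + 0.0075) ≈ 132.429 × 0.2421 ≈ 32.061 mcg/mL.

32.1 mcg/mL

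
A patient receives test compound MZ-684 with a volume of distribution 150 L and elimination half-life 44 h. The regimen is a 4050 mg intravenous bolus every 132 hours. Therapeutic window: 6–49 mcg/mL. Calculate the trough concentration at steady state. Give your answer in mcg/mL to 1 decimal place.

τ = 132 h = 3 half-lives, so f = (1/2)^3 = 0.125.
Accumulation ratio R = 1/(1 − f) = 1/0.875 = 8/7.
Single-dose peak C₀ = D/Vd = 4050/150 = 27 mcg/mL.
Steady-state peak Cmax,ss = C₀·R = 27 × 8/7 ≈ 30.857 mcg/mL.
Steady-state trough Cmin,ss = Cmax,ss·f ≈ 30.857 × 0.125 ≈ 3.857 mcg/mL.
Trough 3.9 mcg/mL vs MEC 6 mcg/mL: subtherapeutic.

3.9 mcg/mL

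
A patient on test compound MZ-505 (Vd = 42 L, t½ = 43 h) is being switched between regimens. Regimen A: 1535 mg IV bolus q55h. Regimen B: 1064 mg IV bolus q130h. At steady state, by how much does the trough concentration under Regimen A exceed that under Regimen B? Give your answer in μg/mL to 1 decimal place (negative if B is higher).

Regimen A: f = (1/2)^(55/43) ≈ 0.4121; Cmin,ss = (1535/42)·f/(1−f) ≈ 25.619 μg/mL.
Regimen B: f = (1/2)^(130/43) ≈ 0.1230; Cmin,ss = (1064/42)·f/(1−f) ≈ 3.553 μg/mL.
Difference ≈ 25.619 − 3.553 ≈ 22.066 μg/mL.

22.1 μg/mL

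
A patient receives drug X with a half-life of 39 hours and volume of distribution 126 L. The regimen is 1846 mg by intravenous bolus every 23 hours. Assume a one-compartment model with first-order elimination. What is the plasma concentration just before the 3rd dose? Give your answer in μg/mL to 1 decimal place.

f = (1/2)^(τ/t½) = (1/2)^(23/39) ≈ 0.6645.
C₀ = D/Vd = 1846/126 ≈ 14.651 μg/mL.
Before the 3rd dose, 2 doses have been given. Superposition: Cmin = C₀·(f + f²).
≈ 14.651 × (0.6645 + 0.4416) ≈ 14.651 × 1.1061 ≈ 16.205 μg/mL.

16.2 μg/mL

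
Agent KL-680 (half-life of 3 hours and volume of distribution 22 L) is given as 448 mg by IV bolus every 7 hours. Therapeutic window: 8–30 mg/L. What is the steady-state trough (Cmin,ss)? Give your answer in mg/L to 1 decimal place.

5.0 mg/L

τ/t½ = 7/3 ≈ 2.3333, so fraction remaining f = (1/2)^(7/3) ≈ 0.1984.
Each bolus raises the concentration by D/Vd = 448/22 ≈ 20.364 mg/L.
Steady-state trough Cmin,ss = C₀·f/(1−f) ≈ 20.364 × 0.1984/0.8016 ≈ 5.040 mg/L.
Trough 5.0 mg/L vs MEC 8 mg/L: subtherapeutic.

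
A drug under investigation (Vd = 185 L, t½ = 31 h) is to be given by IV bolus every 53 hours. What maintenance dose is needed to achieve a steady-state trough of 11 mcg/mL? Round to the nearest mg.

4621 mg

τ/t½ = 53/31 ≈ 1.7097, so f = (1/2)^(53/31) ≈ 0.305728.
Cmin,ss = (D/Vd)·f/(1−f), so D = Cmin,ss·Vd·(1−f)/f.
D = 11 × 185 × (1−f)/f ≈ 11 × 185 × 2.27088 ≈ 4621.24 mg.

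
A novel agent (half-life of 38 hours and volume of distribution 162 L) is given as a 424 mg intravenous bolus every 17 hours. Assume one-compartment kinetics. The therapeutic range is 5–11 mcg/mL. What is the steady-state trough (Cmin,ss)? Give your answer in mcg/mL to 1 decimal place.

Over one 17-h interval, 17/38 ≈ 0.44737 half-lives elapse, leaving f ≈ 0.7334 of each dose.
Each bolus raises the concentration by D/Vd = 424/162 ≈ 2.617 mcg/mL.
Steady-state trough Cmin,ss = C₀·f/(1−f) ≈ 2.617 × 0.7334/0.2666 ≈ 7.199 mcg/mL.
Trough 7.2 mcg/mL vs MEC 5 mcg/mL: adequate.

7.2 mcg/mL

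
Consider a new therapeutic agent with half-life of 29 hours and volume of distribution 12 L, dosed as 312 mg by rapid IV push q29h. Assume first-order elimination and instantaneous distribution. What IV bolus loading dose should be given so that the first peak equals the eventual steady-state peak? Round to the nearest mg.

624 mg

f = (1/2)^(29/29) ≈ 0.500000; accumulation ratio R = 1/(1−f) ≈ 2.00000.
Loading dose to hit Cmax,ss on first dose: D_load = D_maint·R ≈ 312 × 2.00000 ≈ 624.00 mg.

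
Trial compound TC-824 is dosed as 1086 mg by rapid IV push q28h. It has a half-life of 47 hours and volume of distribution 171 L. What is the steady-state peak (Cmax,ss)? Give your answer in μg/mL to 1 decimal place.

18.8 μg/mL

τ/t½ = 28/47 ≈ 0.59574, so fraction remaining f = (1/2)^(28/47) ≈ 0.6617.
Accumulation ratio R = 1/(1 − f) ≈ 1/0.3383 ≈ 2.9560.
Each bolus raises the concentration by D/Vd = 1086/171 ≈ 6.351 μg/mL.
Cmax,ss = C₀/(1 − f) ≈ 6.351/0.3383 ≈ 18.773 μg/mL.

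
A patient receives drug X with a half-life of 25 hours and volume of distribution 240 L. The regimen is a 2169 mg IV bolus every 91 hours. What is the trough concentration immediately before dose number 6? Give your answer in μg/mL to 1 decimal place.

f = (1/2)^(τ/t½) = (1/2)^(91/25) ≈ 0.0802.
C₀ = D/Vd = 2169/240 ≈ 9.037 μg/mL.
Before the 6th dose, 5 doses have been given. Superposition: Cmin = C₀·(f + f² + … + f^5).
≈ 9.037 × (0.0802 + 0.0064 + 0.0005 + 0.0000 + 0.0000) ≈ 9.037 × 0.0871 ≈ 0.787 μg/mL.

0.8 μg/mL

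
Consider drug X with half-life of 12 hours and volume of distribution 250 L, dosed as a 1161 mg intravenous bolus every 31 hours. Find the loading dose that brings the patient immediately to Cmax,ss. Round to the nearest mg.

1394 mg

f = (1/2)^(31/12) ≈ 0.166855; accumulation ratio R = 1/(1−f) ≈ 1.20027.
Loading dose to hit Cmax,ss on first dose: D_load = D_maint·R ≈ 1161 × 1.20027 ≈ 1393.51 mg.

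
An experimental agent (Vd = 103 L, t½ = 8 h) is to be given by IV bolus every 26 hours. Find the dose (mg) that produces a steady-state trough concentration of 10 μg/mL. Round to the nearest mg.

8769 mg

τ/t½ = 26/8 ≈ 3.25, so f = (1/2)^(26/8) ≈ 0.105112.
Cmin,ss = (D/Vd)·f/(1−f), so D = Cmin,ss·Vd·(1−f)/f.
D = 10 × 103 × (1−f)/f ≈ 10 × 103 × 8.51366 ≈ 8769.07 mg.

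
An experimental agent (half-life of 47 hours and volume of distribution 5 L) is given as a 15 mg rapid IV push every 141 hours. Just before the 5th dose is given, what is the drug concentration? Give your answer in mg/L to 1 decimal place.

0.4 mg/L

f = (1/2)^(τ/t½) = (1/2)^(141/47) ≈ 0.1250.
C₀ = D/Vd = 15/5 ≈ 3.000 mg/L.
Before the 5th dose, 4 doses have been given. Superposition: Cmin = C₀·(f + f² + … + f^4).
≈ 3.000 × (0.1250 + 0.0156 + 0.0020 + 0.0002) ≈ 3.000 × 0.1428 ≈ 0.428 mg/L.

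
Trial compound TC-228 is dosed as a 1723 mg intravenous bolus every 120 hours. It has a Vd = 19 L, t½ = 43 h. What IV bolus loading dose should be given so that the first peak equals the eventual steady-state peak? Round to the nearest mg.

f = (1/2)^(120/43) ≈ 0.144516; accumulation ratio R = 1/(1−f) ≈ 1.16893.
Loading dose to hit Cmax,ss on first dose: D_load = D_maint·R ≈ 1723 × 1.16893 ≈ 2014.07 mg.

2014 mg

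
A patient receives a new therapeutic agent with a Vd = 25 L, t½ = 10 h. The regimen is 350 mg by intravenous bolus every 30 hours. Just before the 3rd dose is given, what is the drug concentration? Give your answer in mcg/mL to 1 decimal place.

f = (1/2)^(τ/t½) = (1/2)^(30/10) ≈ 0.1250.
C₀ = D/Vd = 350/25 ≈ 14.000 mcg/mL.
Before the 3rd dose, 2 doses have been given. Superposition: Cmin = C₀·(f + f²).
≈ 14.000 × (0.1250 + 0.0156) ≈ 14.000 × 0.1406 ≈ 1.968 mcg/mL.

2.0 mcg/mL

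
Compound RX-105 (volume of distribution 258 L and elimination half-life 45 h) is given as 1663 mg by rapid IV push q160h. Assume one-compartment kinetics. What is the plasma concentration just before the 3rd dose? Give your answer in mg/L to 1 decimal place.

f = (1/2)^(τ/t½) = (1/2)^(160/45) ≈ 0.0850.
C₀ = D/Vd = 1663/258 ≈ 6.446 mg/L.
Before the 3rd dose, 2 doses have been given. Superposition: Cmin = C₀·(f + f²).
≈ 6.446 × (0.0850 + 0.0072) ≈ 6.446 × 0.0922 ≈ 0.594 mg/L.

0.6 mg/L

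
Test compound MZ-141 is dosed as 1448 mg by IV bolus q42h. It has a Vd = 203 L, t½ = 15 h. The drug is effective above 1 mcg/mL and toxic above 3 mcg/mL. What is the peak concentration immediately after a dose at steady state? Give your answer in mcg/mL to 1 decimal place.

8.3 mcg/mL

Over one 42-h interval, 42/15 ≈ 2.8 half-lives elapse, leaving f ≈ 0.1436 of each dose.
Accumulation ratio R = 1/(1 − f) ≈ 1/0.8564 ≈ 1.1677.
Each bolus raises the concentration by D/Vd = 1448/203 ≈ 7.133 mcg/mL.
Steady-state peak Cmax,ss = C₀·R ≈ 7.133 × 1.1677 ≈ 8.329 mcg/mL.
Peak 8.3 mcg/mL vs MTC 3 mcg/mL: exceeds toxic threshold.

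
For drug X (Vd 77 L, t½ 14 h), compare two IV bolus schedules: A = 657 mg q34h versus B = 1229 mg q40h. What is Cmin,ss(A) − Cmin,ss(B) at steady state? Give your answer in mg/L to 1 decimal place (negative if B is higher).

Regimen A: f = (1/2)^(34/14) ≈ 0.1857; Cmin,ss = (657/77)·f/(1−f) ≈ 1.946 mg/L.
Regimen B: f = (1/2)^(40/14) ≈ 0.1380; Cmin,ss = (1229/77)·f/(1−f) ≈ 2.555 mg/L.
Difference ≈ 1.946 − 2.555 ≈ -0.609 mg/L.

-0.6 mg/L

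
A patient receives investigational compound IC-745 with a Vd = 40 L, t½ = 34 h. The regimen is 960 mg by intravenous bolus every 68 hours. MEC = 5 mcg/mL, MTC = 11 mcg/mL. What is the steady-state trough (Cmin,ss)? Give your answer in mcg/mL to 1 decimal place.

8.0 mcg/mL

τ = 68 h = 2 half-lives, so f = (1/2)^2 = 0.25.
At steady state, R = 1/(1 − 0.25) = 4/3.
Single-dose peak C₀ = D/Vd = 960/40 = 24 mcg/mL.
Steady-state peak Cmax,ss = C₀·R = 24 × 4/3 ≈ 32.000 mcg/mL.
Steady-state trough Cmin,ss = Cmax,ss·f ≈ 32.000 × 0.25 ≈ 8.000 mcg/mL.
Trough 8.0 mcg/mL vs MEC 5 mcg/mL: adequate.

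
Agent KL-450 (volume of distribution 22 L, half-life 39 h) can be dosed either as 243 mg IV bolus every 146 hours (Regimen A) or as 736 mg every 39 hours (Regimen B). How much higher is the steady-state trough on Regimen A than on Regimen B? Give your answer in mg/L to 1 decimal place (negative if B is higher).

-32.6 mg/L

Regimen A: f = (1/2)^(146/39) ≈ 0.0747; Cmin,ss = (243/22)·f/(1−f) ≈ 0.892 mg/L.
Regimen B: f = (1/2)^(39/39) ≈ 0.5000; Cmin,ss = (736/22)·f/(1−f) ≈ 33.455 mg/L.
Difference ≈ 0.892 − 33.455 ≈ -32.563 mg/L.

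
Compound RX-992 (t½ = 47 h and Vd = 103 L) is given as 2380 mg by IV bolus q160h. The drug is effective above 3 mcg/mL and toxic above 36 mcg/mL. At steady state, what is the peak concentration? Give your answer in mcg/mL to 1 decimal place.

τ/t½ = 160/47 ≈ 3.4043, so fraction remaining f = (1/2)^(160/47) ≈ 0.0945.
Accumulation ratio R = 1/(1 − f) ≈ 1/0.9055 ≈ 1.1044.
Single-dose peak C₀ = D/Vd = 2380/103 ≈ 23.107 mcg/mL.
Steady-state peak Cmax,ss = C₀·R ≈ 23.107 × 1.1044 ≈ 25.519 mcg/mL.
Peak 25.5 mcg/mL vs MTC 36 mcg/mL: below toxic threshold.

25.5 mcg/mL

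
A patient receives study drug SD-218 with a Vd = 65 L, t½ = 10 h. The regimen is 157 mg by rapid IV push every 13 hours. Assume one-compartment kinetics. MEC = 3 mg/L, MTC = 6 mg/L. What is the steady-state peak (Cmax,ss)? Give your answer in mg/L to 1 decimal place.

4.1 mg/L

Over one 13-h interval, 13/10 ≈ 1.3 half-lives elapse, leaving f ≈ 0.4061 of each dose.
Accumulation ratio R = 1/(1 − f) ≈ 1/0.5939 ≈ 1.6838.
Each bolus raises the concentration by D/Vd = 157/65 ≈ 2.415 mg/L.
Steady-state peak Cmax,ss = C₀·R ≈ 2.415 × 1.6838 ≈ 4.066 mg/L.
Peak 4.1 mg/L vs MTC 6 mg/L: below toxic threshold.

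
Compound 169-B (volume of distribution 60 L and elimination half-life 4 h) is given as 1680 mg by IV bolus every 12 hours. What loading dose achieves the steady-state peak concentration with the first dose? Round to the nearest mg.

1920 mg

f = (1/2)^(12/4) ≈ 0.125000; accumulation ratio R = 1/(1−f) ≈ 1.14286.
Loading dose to hit Cmax,ss on first dose: D_load = D_maint·R ≈ 1680 × 1.14286 ≈ 1920.00 mg.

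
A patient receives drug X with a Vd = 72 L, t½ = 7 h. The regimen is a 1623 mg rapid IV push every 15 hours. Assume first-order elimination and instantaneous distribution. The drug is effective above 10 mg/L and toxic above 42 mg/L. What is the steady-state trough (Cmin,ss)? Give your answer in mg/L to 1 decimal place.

6.6 mg/L

k = ln2/t½ = ln2/7 ≈ 0.099021 h⁻¹; fraction remaining f = e^(−kτ) = e^(−0.099021×15) ≈ 0.2264.
Single-dose peak C₀ = D/Vd = 1623/72 ≈ 22.542 mg/L.
Steady-state trough Cmin,ss = C₀·f/(1−f) ≈ 22.542 × 0.2264/0.7736 ≈ 6.597 mg/L.
Trough 6.6 mg/L vs MEC 10 mg/L: subtherapeutic.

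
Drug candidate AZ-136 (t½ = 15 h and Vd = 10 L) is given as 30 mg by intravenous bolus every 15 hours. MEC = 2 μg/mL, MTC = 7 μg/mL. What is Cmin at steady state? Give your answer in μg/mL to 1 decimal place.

τ = 15 h = 1 half-life, so f = (1/2)^1 = 0.5.
At steady state, R = 1/(1 − 0.5) = 2/1.
Single-dose peak C₀ = D/Vd = 30/10 = 3 μg/mL.
Steady-state peak Cmax,ss = C₀·R = 3 × 2/1 ≈ 6.000 μg/mL.
Steady-state trough Cmin,ss = Cmax,ss·f ≈ 6.000 × 0.5 ≈ 3.000 μg/mL.
Trough 3.0 μg/mL vs MEC 2 μg/mL: adequate.

3.0 μg/mL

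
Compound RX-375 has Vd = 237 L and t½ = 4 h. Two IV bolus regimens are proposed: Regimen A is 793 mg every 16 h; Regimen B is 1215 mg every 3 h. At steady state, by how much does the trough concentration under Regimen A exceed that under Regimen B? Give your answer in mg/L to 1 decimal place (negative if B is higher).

-7.3 mg/L

Regimen A: f = (1/2)^(16/4) ≈ 0.0625; Cmin,ss = (793/237)·f/(1−f) ≈ 0.223 mg/L.
Regimen B: f = (1/2)^(3/4) ≈ 0.5946; Cmin,ss = (1215/237)·f/(1−f) ≈ 7.519 mg/L.
Difference ≈ 0.223 − 7.519 ≈ -7.296 mg/L.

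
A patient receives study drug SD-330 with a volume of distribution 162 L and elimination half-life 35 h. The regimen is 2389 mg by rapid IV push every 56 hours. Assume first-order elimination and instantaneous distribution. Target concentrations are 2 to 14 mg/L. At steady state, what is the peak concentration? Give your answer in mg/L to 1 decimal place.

22.0 mg/L

k = ln2/t½ = ln2/35 ≈ 0.019804 h⁻¹; fraction remaining f = e^(−kτ) = e^(−0.019804×56) ≈ 0.3299.
At steady state, accumulation factor R = 1/(1 − e^(−kτ)) ≈ 1.4923.
Each bolus raises the concentration by D/Vd = 2389/162 ≈ 14.747 mg/L.
Cmax,ss = C₀/(1 − f) ≈ 14.747/0.6701 ≈ 22.007 mg/L.
Peak 22.0 mg/L vs MTC 14 mg/L: exceeds toxic threshold.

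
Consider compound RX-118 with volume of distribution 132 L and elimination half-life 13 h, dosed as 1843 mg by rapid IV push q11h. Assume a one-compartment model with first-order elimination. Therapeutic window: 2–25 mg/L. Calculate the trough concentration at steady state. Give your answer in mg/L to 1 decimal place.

17.5 mg/L

k = ln2/t½ = ln2/13 ≈ 0.053319 h⁻¹; fraction remaining f = e^(−kτ) = e^(−0.053319×11) ≈ 0.5563.
Each bolus raises the concentration by D/Vd = 1843/132 ≈ 13.962 mg/L.
Steady-state trough Cmin,ss = C₀·f/(1−f) ≈ 13.962 × 0.5563/0.4437 ≈ 17.505 mg/L.
Trough 17.5 mg/L vs MEC 2 mg/L: adequate.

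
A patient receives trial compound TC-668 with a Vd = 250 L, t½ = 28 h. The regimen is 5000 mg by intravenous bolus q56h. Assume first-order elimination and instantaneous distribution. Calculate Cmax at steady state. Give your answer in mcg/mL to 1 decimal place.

τ = 56 h = 2 half-lives, so f = (1/2)^2 = 0.25.
At steady state, R = 1/(1 − 0.25) = 4/3.
Single-dose peak C₀ = D/Vd = 5000/250 = 20 mcg/mL.
Steady-state peak Cmax,ss = C₀·R = 20 × 4/3 ≈ 26.667 mcg/mL.

26.7 mcg/mL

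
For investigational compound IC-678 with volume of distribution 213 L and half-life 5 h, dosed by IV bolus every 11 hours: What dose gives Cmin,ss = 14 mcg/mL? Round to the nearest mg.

10720 mg

τ/t½ = 11/5 ≈ 2.2, so f = (1/2)^(11/5) ≈ 0.217638.
Cmin,ss = (D/Vd)·f/(1−f), so D = Cmin,ss·Vd·(1−f)/f.
D = 14 × 213 × (1−f)/f ≈ 14 × 213 × 3.59479 ≈ 10719.66 mg.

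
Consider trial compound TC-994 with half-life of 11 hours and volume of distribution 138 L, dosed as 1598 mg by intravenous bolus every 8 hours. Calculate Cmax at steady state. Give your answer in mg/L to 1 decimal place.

τ/t½ = 8/11 ≈ 0.72727, so fraction remaining f = (1/2)^(8/11) ≈ 0.6040.
At steady state, accumulation factor R = 1/(1 − e^(−kτ)) ≈ 2.5253.
Each bolus raises the concentration by D/Vd = 1598/138 ≈ 11.580 mg/L.
Cmax,ss = C₀/(1 − f) ≈ 11.580/0.3960 ≈ 29.242 mg/L.

29.2 mg/L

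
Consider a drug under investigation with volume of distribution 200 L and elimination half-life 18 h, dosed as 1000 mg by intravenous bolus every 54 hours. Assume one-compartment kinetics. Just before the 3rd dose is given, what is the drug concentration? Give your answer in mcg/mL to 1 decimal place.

f = (1/2)^(τ/t½) = (1/2)^(54/18) ≈ 0.1250.
C₀ = D/Vd = 1000/200 ≈ 5.000 mcg/mL.
Before the 3rd dose, 2 doses have been given. Superposition: Cmin = C₀·(f + f²).
≈ 5.000 × (0.1250 + 0.0156) ≈ 5.000 × 0.1406 ≈ 0.703 mcg/mL.

0.7 mcg/mL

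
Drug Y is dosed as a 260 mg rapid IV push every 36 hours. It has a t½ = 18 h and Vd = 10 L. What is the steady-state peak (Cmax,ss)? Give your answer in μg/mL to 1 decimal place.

34.7 μg/mL

τ = 36 h = 2 half-lives, so f = (1/2)^2 = 0.25.
At steady state, R = 1/(1 − 0.25) = 4/3.
Single-dose peak C₀ = D/Vd = 260/10 = 26 μg/mL.
Steady-state peak Cmax,ss = C₀·R = 26 × 4/3 ≈ 34.667 μg/mL.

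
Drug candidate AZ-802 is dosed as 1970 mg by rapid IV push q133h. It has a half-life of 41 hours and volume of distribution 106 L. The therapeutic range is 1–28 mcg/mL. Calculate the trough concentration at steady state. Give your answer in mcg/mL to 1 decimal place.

2.2 mcg/mL

k = ln2/t½ = ln2/41 ≈ 0.016906 h⁻¹; fraction remaining f = e^(−kτ) = e^(−0.016906×133) ≈ 0.1056.
At steady state, accumulation factor R = 1/(1 − e^(−kτ)) ≈ 1.1181.
Single-dose peak C₀ = D/Vd = 1970/106 ≈ 18.585 mcg/mL.
Cmax,ss = C₀/(1 − f) ≈ 18.585/0.8944 ≈ 20.779 mcg/mL.
Steady-state trough Cmin,ss = Cmax,ss·f ≈ 20.779 × 0.1056 ≈ 2.194 mcg/mL.
Trough 2.2 mcg/mL vs MEC 1 mcg/mL: adequate.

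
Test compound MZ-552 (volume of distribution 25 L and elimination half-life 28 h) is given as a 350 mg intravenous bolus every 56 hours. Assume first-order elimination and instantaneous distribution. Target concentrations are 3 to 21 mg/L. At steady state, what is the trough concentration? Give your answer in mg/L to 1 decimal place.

The dosing interval is 2 half-lives, so f = 2^(−2) = 0.25.
Accumulation ratio R = 1/(1 − f) = 1/0.75 = 4/3.
Single-dose peak C₀ = D/Vd = 350/25 = 14 mg/L.
Steady-state peak Cmax,ss = C₀·R = 14 × 4/3 ≈ 18.667 mg/L.
Steady-state trough Cmin,ss = Cmax,ss·f ≈ 18.667 × 0.25 ≈ 4.667 mg/L.
Trough 4.7 mg/L vs MEC 3 mg/L: adequate.

4.7 mg/L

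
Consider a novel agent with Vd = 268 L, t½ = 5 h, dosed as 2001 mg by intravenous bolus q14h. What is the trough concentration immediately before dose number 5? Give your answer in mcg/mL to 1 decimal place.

1.3 mcg/mL

f = (1/2)^(τ/t½) = (1/2)^(14/5) ≈ 0.1436.
C₀ = D/Vd = 2001/268 ≈ 7.466 mcg/mL.
Before the 5th dose, 4 doses have been given. Superposition: Cmin = C₀·(f + f² + … + f^4).
≈ 7.466 × (0.1436 + 0.0206 + 0.0030 + 0.0004) ≈ 7.466 × 0.1676 ≈ 1.251 mcg/mL.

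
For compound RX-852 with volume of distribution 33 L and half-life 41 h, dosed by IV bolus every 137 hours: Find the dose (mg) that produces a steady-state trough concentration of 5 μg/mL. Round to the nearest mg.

1507 mg

τ/t½ = 137/41 ≈ 3.3415, so f = (1/2)^(137/41) ≈ 0.098655.
Cmin,ss = (D/Vd)·f/(1−f), so D = Cmin,ss·Vd·(1−f)/f.
D = 5 × 33 × (1−f)/f ≈ 5 × 33 × 9.13633 ≈ 1507.49 mg.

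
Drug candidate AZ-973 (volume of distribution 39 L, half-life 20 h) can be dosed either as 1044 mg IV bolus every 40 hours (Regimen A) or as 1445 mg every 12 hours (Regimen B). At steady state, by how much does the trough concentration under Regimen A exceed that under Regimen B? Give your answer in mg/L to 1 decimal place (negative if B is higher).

-62.9 mg/L

Regimen A: f = (1/2)^(40/20) ≈ 0.2500; Cmin,ss = (1044/39)·f/(1−f) ≈ 8.923 mg/L.
Regimen B: f = (1/2)^(12/20) ≈ 0.6598; Cmin,ss = (1445/39)·f/(1−f) ≈ 71.859 mg/L.
Difference ≈ 8.923 − 71.859 ≈ -62.936 mg/L.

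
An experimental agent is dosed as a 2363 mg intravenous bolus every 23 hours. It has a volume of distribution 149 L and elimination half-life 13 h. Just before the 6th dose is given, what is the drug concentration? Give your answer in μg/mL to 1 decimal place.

f = (1/2)^(τ/t½) = (1/2)^(23/13) ≈ 0.2934.
C₀ = D/Vd = 2363/149 ≈ 15.859 μg/mL.
Before the 6th dose, 5 doses have been given. Superposition: Cmin = C₀·(f + f² + … + f^5).
≈ 15.859 × (0.2934 + 0.0861 + 0.0253 + 0.0074 + 0.0022) ≈ 15.859 × 0.4144 ≈ 6.572 μg/mL.

6.6 μg/mL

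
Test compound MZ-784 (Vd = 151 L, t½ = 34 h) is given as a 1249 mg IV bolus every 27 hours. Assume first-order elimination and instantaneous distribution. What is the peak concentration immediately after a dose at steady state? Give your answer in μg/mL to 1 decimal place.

19.5 μg/mL

k = ln2/t½ = ln2/34 ≈ 0.020387 h⁻¹; fraction remaining f = e^(−kτ) = e^(−0.020387×27) ≈ 0.5767.
Accumulation ratio R = 1/(1 − f) ≈ 1/0.4233 ≈ 2.3624.
Single-dose peak C₀ = D/Vd = 1249/151 ≈ 8.272 μg/mL.
Cmax,ss = C₀/(1 − f) ≈ 8.272/0.4233 ≈ 19.542 μg/mL.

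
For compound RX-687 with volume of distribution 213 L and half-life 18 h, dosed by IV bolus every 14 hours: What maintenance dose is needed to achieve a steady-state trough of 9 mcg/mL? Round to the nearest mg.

1370 mg

τ/t½ = 14/18 ≈ 0.77778, so f = (1/2)^(14/18) ≈ 0.583265.
Cmin,ss = (D/Vd)·f/(1−f), so D = Cmin,ss·Vd·(1−f)/f.
D = 9 × 213 × (1−f)/f ≈ 9 × 213 × 0.71449 ≈ 1369.68 mg.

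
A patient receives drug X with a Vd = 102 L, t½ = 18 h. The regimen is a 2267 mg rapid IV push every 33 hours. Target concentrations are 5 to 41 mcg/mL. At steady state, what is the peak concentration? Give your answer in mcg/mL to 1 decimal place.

τ/t½ = 33/18 ≈ 1.8333, so fraction remaining f = (1/2)^(33/18) ≈ 0.2806.
Accumulation ratio R = 1/(1 − f) ≈ 1/0.7194 ≈ 1.3900.
Each bolus raises the concentration by D/Vd = 2267/102 ≈ 22.225 mcg/mL.
Cmax,ss = C₀/(1 − f) ≈ 22.225/0.7194 ≈ 30.894 mcg/mL.
Peak 30.9 mcg/mL vs MTC 41 mcg/mL: below toxic threshold.

30.9 mcg/mL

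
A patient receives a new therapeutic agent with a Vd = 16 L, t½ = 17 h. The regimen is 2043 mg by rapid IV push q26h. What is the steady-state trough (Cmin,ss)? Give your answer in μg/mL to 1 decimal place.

Over one 26-h interval, 26/17 ≈ 1.5294 half-lives elapse, leaving f ≈ 0.3464 of each dose.
Each bolus raises the concentration by D/Vd = 2043/16 ≈ 127.688 μg/mL.
Steady-state trough Cmin,ss = C₀·f/(1−f) ≈ 127.688 × 0.3464/0.6536 ≈ 67.673 μg/mL.

67.7 μg/mL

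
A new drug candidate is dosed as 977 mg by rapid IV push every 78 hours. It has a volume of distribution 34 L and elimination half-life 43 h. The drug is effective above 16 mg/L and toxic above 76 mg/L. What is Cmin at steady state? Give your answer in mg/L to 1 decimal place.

Over one 78-h interval, 78/43 ≈ 1.814 half-lives elapse, leaving f ≈ 0.2844 of each dose.
At steady state, accumulation factor R = 1/(1 − e^(−kτ)) ≈ 1.3974.
Each bolus raises the concentration by D/Vd = 977/34 ≈ 28.735 mg/L.
Cmax,ss = C₀/(1 − f) ≈ 28.735/0.7156 ≈ 40.155 mg/L.
Steady-state trough Cmin,ss = Cmax,ss·f ≈ 40.155 × 0.2844 ≈ 11.420 mg/L.
Trough 11.4 mg/L vs MEC 16 mg/L: subtherapeutic.

11.4 mg/L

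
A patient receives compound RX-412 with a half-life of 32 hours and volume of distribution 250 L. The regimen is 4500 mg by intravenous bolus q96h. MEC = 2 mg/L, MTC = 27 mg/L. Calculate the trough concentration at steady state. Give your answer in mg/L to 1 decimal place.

τ = 96 h = 3 half-lives, so f = (1/2)^3 = 0.125.
At steady state, R = 1/(1 − 0.125) = 8/7.
Single-dose peak C₀ = D/Vd = 4500/250 = 18 mg/L.
Steady-state peak Cmax,ss = C₀·R = 18 × 8/7 ≈ 20.571 mg/L.
Steady-state trough Cmin,ss = Cmax,ss·f ≈ 20.571 × 0.125 ≈ 2.571 mg/L.
Trough 2.6 mg/L vs MEC 2 mg/L: adequate.

2.6 mg/L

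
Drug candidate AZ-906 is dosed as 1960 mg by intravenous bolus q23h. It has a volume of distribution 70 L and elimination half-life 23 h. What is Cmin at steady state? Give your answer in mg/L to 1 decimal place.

28.0 mg/L

The dosing interval is 1 half-life, so f = 2^(−1) = 0.5.
At steady state, R = 1/(1 − 0.5) = 2/1.
Single-dose peak C₀ = D/Vd = 1960/70 = 28 mg/L.
Steady-state peak Cmax,ss = C₀·R = 28 × 2/1 ≈ 56.000 mg/L.
Steady-state trough Cmin,ss = Cmax,ss·f ≈ 56.000 × 0.5 ≈ 28.000 mg/L.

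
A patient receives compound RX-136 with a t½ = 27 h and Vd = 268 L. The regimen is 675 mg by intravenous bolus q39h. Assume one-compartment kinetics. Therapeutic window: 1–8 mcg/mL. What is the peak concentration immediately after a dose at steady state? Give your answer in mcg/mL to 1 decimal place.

4.0 mcg/mL

Over one 39-h interval, 39/27 ≈ 1.4444 half-lives elapse, leaving f ≈ 0.3674 of each dose.
At steady state, accumulation factor R = 1/(1 − e^(−kτ)) ≈ 1.5808.
Each bolus raises the concentration by D/Vd = 675/268 ≈ 2.519 mcg/mL.
Steady-state peak Cmax,ss = C₀·R ≈ 2.519 × 1.5808 ≈ 3.982 mcg/mL.
Peak 4.0 mcg/mL vs MTC 8 mcg/mL: below toxic threshold.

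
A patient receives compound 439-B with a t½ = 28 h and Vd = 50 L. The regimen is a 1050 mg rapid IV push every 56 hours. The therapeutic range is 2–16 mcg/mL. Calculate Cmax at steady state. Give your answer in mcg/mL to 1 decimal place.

The dosing interval is 2 half-lives, so f = 2^(−2) = 0.25.
At steady state, R = 1/(1 − 0.25) = 4/3.
Single-dose peak C₀ = D/Vd = 1050/50 = 21 mcg/mL.
Steady-state peak Cmax,ss = C₀·R = 21 × 4/3 ≈ 28.000 mcg/mL.
Peak 28.0 mcg/mL vs MTC 16 mcg/mL: exceeds toxic threshold.

28.0 mcg/mL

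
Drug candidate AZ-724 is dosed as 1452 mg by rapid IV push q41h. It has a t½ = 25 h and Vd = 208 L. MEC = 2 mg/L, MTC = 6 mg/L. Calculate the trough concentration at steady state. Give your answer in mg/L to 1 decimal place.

Over one 41-h interval, 41/25 ≈ 1.64 half-lives elapse, leaving f ≈ 0.3209 of each dose.
Each bolus raises the concentration by D/Vd = 1452/208 ≈ 6.981 mg/L.
Steady-state trough Cmin,ss = C₀·f/(1−f) ≈ 6.981 × 0.3209/0.6791 ≈ 3.299 mg/L.
Trough 3.3 mg/L vs MEC 2 mg/L: adequate.

3.3 mg/L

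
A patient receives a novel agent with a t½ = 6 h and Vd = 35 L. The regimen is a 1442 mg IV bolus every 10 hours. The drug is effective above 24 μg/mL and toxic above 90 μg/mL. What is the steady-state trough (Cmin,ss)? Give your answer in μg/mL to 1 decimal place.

18.9 μg/mL

k = ln2/t½ = ln2/6 ≈ 0.115525 h⁻¹; fraction remaining f = e^(−kτ) = e^(−0.115525×10) ≈ 0.3150.
At steady state, accumulation factor R = 1/(1 − e^(−kτ)) ≈ 1.4599.
Each bolus raises the concentration by D/Vd = 1442/35 ≈ 41.200 μg/mL.
Steady-state peak Cmax,ss = C₀·R ≈ 41.200 × 1.4599 ≈ 60.148 μg/mL.
Steady-state trough Cmin,ss = Cmax,ss·f ≈ 60.148 × 0.3150 ≈ 18.947 μg/mL.
Trough 18.9 μg/mL vs MEC 24 μg/mL: subtherapeutic.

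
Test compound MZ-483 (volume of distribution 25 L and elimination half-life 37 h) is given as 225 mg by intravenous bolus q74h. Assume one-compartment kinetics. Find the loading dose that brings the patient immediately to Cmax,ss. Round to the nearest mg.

f = (1/2)^(74/37) ≈ 0.250000; accumulation ratio R = 1/(1−f) ≈ 1.33333.
Loading dose to hit Cmax,ss on first dose: D_load = D_maint·R ≈ 225 × 1.33333 ≈ 300.00 mg.

300 mg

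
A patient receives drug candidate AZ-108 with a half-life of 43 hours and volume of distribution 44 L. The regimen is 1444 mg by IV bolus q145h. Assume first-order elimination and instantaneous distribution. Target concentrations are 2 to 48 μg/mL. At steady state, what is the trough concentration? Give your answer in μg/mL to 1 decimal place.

Over one 145-h interval, 145/43 ≈ 3.3721 half-lives elapse, leaving f ≈ 0.0966 of each dose.
Accumulation ratio R = 1/(1 − f) ≈ 1/0.9034 ≈ 1.1069.
Each bolus raises the concentration by D/Vd = 1444/44 ≈ 32.818 μg/mL.
Steady-state peak Cmax,ss = C₀·R ≈ 32.818 × 1.1069 ≈ 36.326 μg/mL.
Steady-state trough Cmin,ss = Cmax,ss·f ≈ 36.326 × 0.0966 ≈ 3.509 μg/mL.
Trough 3.5 μg/mL vs MEC 2 μg/mL: adequate.

3.5 μg/mL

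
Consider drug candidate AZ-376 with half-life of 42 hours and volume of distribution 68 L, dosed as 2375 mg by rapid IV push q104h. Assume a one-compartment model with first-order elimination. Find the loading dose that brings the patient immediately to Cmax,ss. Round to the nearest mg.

2895 mg

f = (1/2)^(104/42) ≈ 0.179718; accumulation ratio R = 1/(1−f) ≈ 1.21909.
Loading dose to hit Cmax,ss on first dose: D_load = D_maint·R ≈ 2375 × 1.21909 ≈ 2895.34 mg.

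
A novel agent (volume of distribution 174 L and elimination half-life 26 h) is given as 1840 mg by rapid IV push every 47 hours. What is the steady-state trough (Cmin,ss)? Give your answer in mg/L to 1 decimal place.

τ/t½ = 47/26 ≈ 1.8077, so fraction remaining f = (1/2)^(47/26) ≈ 0.2856.
Accumulation ratio R = 1/(1 − f) ≈ 1/0.7144 ≈ 1.3998.
Single-dose peak C₀ = D/Vd = 1840/174 ≈ 10.575 mg/L.
Steady-state peak Cmax,ss = C₀·R ≈ 10.575 × 1.3998 ≈ 14.803 mg/L.
Steady-state trough Cmin,ss = Cmax,ss·f ≈ 14.803 × 0.2856 ≈ 4.228 mg/L.

4.2 mg/L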